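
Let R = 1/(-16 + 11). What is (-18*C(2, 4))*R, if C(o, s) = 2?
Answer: 36/5 ≈ 7.2000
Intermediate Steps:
R = -1/5 (R = 1/(-5) = -1/5 ≈ -0.20000)
(-18*C(2, 4))*R = -18*2*(-1/5) = -36*(-1/5) = 36/5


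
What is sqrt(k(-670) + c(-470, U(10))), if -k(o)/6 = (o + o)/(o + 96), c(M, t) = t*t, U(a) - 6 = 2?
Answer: 2*sqrt(1029469)/287 ≈ 7.0706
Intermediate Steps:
U(a) = 8 (U(a) = 6 + 2 = 8)
c(M, t) = t**2
k(o) = -12*o/(96 + o) (k(o) = -6*(o + o)/(o + 96) = -6*2*o/(96 + o) = -12*o/(96 + o))
sqrt(k(-670) + c(-470, U(10))) = sqrt(-12*(-670)/(96 - 670) + 8**2) = sqrt(-12*(-670)/(-574) + 64) = sqrt(-12*(-670)*(-1/574) + 64) = sqrt(-4020/287 + 64) = sqrt(14348/287) = 2*sqrt(1029469)/287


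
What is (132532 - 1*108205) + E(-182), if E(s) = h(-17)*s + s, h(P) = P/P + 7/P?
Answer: 408645/17 ≈ 24038.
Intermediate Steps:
h(P) = 1 + 7/P
E(s) = 27*s/17 (E(s) = ((7 - 17)/(-17))*s + s = (-1/17*(-10))*s + s = 10*s/17 + s = 27*s/17)
(132532 - 1*108205) + E(-182) = (132532 - 1*108205) + (27/17)*(-182) = (132532 - 108205) - 4914/17 = 24327 - 4914/17 = 408645/17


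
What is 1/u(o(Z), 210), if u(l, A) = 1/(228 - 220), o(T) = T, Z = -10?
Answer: 8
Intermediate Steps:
u(l, A) = ⅛ (u(l, A) = 1/8 = ⅛)
1/u(o(Z), 210) = 1/(⅛) = 8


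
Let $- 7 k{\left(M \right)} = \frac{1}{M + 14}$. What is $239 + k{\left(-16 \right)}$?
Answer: $\frac{3347}{14} \approx 239.07$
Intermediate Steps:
$k{\left(M \right)} = - \frac{1}{7 \left(14 + M\right)}$ ($k{\left(M \right)} = - \frac{1}{7 \left(M + 14\right)} = - \frac{1}{7 \left(14 + M\right)}$)
$239 + k{\left(-16 \right)} = 239 - \frac{1}{98 + 7 \left(-16\right)} = 239 - \frac{1}{98 - 112} = 239 - \frac{1}{-14} = 239 - - \frac{1}{14} = 239 + \frac{1}{14} = \frac{3347}{14}$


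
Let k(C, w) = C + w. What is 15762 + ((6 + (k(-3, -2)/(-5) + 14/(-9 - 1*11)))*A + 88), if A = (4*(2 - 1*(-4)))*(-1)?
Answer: 78494/5 ≈ 15699.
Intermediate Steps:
A = -24 (A = (4*(2 + 4))*(-1) = (4*6)*(-1) = 24*(-1) = -24)
15762 + ((6 + (k(-3, -2)/(-5) + 14/(-9 - 1*11)))*A + 88) = 15762 + ((6 + ((-3 - 2)/(-5) + 14/(-9 - 1*11)))*(-24) + 88) = 15762 + ((6 + (-5*(-⅕) + 14/(-9 - 11)))*(-24) + 88) = 15762 + ((6 + (1 + 14/(-20)))*(-24) + 88) = 15762 + ((6 + (1 + 14*(-1/20)))*(-24) + 88) = 15762 + ((6 + (1 - 7/10))*(-24) + 88) = 15762 + ((6 + 3/10)*(-24) + 88) = 15762 + ((63/10)*(-24) + 88) = 15762 + (-756/5 + 88) = 15762 - 316/5 = 78494/5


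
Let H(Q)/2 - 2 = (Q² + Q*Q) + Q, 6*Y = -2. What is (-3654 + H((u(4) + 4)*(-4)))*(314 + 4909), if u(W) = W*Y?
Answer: -50394986/3 ≈ -1.6798e+7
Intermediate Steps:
Y = -⅓ (Y = (⅙)*(-2) = -⅓ ≈ -0.33333)
u(W) = -W/3 (u(W) = W*(-⅓) = -W/3)
H(Q) = 4 + 2*Q + 4*Q² (H(Q) = 4 + 2*((Q² + Q*Q) + Q) = 4 + 2*((Q² + Q²) + Q) = 4 + 2*(2*Q² + Q) = 4 + 2*(Q + 2*Q²) = 4 + (2*Q + 4*Q²) = 4 + 2*Q + 4*Q²)
(-3654 + H((u(4) + 4)*(-4)))*(314 + 4909) = (-3654 + (4 + 2*((-⅓*4 + 4)*(-4)) + 4*((-⅓*4 + 4)*(-4))²))*(314 + 4909) = (-3654 + (4 + 2*((-4/3 + 4)*(-4)) + 4*((-4/3 + 4)*(-4))²))*5223 = (-3654 + (4 + 2*((8/3)*(-4)) + 4*((8/3)*(-4))²))*5223 = (-3654 + (4 + 2*(-32/3) + 4*(-32/3)²))*5223 = (-3654 + (4 - 64/3 + 4*(1024/9)))*5223 = (-3654 + (4 - 64/3 + 4096/9))*5223 = (-3654 + 3940/9)*5223 = -28946/9*5223 = -50394986/3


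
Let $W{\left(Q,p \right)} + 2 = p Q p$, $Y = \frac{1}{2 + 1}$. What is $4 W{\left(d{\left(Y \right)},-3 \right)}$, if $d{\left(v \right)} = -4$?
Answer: $-152$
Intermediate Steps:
$Y = \frac{1}{3} \approx 0.33333$
$W{\left(Q,p \right)} = -2 + Q p^{2}$ ($W{\left(Q,p \right)} = -2 + p Q p = -2 + Q p^{2}$)
$4 W{\left(d{\left(Y \right)},-3 \right)} = 4 \left(-2 - 4 \left(-3\right)^{2}\right) = 4 \left(-2 - 36\right) = 4 \left(-38\right) = -152$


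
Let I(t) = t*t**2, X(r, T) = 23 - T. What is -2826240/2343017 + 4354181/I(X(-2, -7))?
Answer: 10125611624077/63261459000 ≈ 160.06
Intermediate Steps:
I(t) = t**3
-2826240/2343017 + 4354181/I(X(-2, -7)) = -2826240/2343017 + 4354181/((23 - 1*(-7))**3) = -2826240*1/2343017 + 4354181/((23 + 7)**3) = -2826240/2343017 + 4354181/(30**3) = -2826240/2343017 + 4354181/27000 = 10125611624077/63261459000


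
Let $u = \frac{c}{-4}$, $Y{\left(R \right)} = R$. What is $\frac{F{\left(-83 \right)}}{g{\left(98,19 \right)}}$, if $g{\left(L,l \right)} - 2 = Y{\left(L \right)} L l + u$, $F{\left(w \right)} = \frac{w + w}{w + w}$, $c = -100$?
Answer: $\frac{1}{182503} \approx 5.4794 \cdot 10^{-6}$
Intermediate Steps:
$u = 25$ ($u = - \frac{100}{-4} = \left(-100\right) \left(- \frac{1}{4}\right) = 25$)
$F{\left(w \right)} = 1$ ($F{\left(w \right)} = \frac{2 w}{2 w} = 2 w \frac{1}{2 w} = 1$)
$g{\left(L,l \right)} = 27 + l L^{2}$ ($g{\left(L,l \right)} = 2 + \left(L L l + 25\right) = 2 + \left(L^{2} l + 25\right) = 2 + \left(l L^{2} + 25\right) = 2 + \left(25 + l L^{2}\right) = 27 + l L^{2}$)
$\frac{F{\left(-83 \right)}}{g{\left(98,19 \right)}} = 1 \frac{1}{27 + 19 \cdot 98^{2}} = 1 \frac{1}{27 + 19 \cdot 9604} = 1 \frac{1}{27 + 182476} = 1 \cdot \frac{1}{182503} = \frac{1}{182503}$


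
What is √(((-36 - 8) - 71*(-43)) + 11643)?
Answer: 6*√407 ≈ 121.05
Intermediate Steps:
√(((-36 - 8) - 71*(-43)) + 11643) = √((-44 + 3053) + 11643) = √(3009 + 11643) = √14652 = 6*√407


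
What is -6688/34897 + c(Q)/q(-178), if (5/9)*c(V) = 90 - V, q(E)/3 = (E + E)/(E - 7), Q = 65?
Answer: 94458247/12423332 ≈ 7.6033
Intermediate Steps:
q(E) = 6*E/(-7 + E) (q(E) = 3*((E + E)/(E - 7)) = 3*((2*E)/(-7 + E)) = 3*(2*E/(-7 + E)) = 6*E/(-7 + E))
c(V) = 162 - 9*V/5 (c(V) = 9*(90 - V)/5 = 162 - 9*V/5)
-6688/34897 + c(Q)/q(-178) = -6688/34897 + (162 - 9/5*65)/((6*(-178)/(-7 - 178))) = -6688*1/34897 + (162 - 117)/((6*(-178)/(-185))) = -6688/34897 + 45/((6*(-178)*(-1/185))) = -6688/34897 + 45/(1068/185) = -6688/34897 + 45*(185/1068) = -6688/34897 + 2775/356 = 94458247/12423332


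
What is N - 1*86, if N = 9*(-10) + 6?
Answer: -170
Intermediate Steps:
N = -84 (N = -90 + 6 = -84)
N - 1*86 = -84 - 1*86 = -84 - 86 = -170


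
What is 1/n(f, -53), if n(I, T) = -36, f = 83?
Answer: -1/36 ≈ -0.027778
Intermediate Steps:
1/n(f, -53) = 1/(-36) = -1/36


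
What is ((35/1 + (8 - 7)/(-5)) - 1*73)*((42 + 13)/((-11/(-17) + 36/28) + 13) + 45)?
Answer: -3304682/1777 ≈ -1859.7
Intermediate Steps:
((35/1 + (8 - 7)/(-5)) - 1*73)*((42 + 13)/((-11/(-17) + 36/28) + 13) + 45) = ((35*1 + 1*(-1/5)) - 73)*(55/((-11*(-1/17) + 36*(1/28)) + 13) + 45) = ((35 - 1/5) - 73)*(55/((11/17 + 9/7) + 13) + 45) = (174/5 - 73)*(55/(230/119 + 13) + 45) = -191*(55/(1777/119) + 45)/5 = -191*(55*(119/1777) + 45)/5 = -191*(6545/1777 + 45)/5 = -191/5*86510/1777 = -3304682/1777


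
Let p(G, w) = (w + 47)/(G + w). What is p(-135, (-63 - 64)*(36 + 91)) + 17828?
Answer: 144985337/8132 ≈ 17829.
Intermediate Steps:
p(G, w) = (47 + w)/(G + w)
p(-135, (-63 - 64)*(36 + 91)) + 17828 = (47 + (-63 - 64)*(36 + 91))/(-135 + (-63 - 64)*(36 + 91)) + 17828 = (47 - 127*127)/(-135 - 127*127) + 17828 = (47 - 16129)/(-135 - 16129) + 17828 = -16082/(-16264) + 17828 = -1/16264*(-16082) + 17828 = 8041/8132 + 17828 = 144985337/8132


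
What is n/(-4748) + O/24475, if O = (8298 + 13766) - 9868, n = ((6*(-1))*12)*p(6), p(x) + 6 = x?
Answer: 12196/24475 ≈ 0.49830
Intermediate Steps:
p(x) = -6 + x
n = 0 (n = ((6*(-1))*12)*(-6 + 6) = -6*12*0 = -72*0 = 0)
O = 12196 (O = 22064 - 9868 = 12196)
n/(-4748) + O/24475 = 0/(-4748) + 12196/24475 = 0*(-1/4748) + 12196*(1/24475) = 0 + 12196/24475 = 12196/24475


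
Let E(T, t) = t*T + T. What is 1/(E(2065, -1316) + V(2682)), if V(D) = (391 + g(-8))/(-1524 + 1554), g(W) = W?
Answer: -30/81463867 ≈ -3.6826e-7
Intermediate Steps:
E(T, t) = T + T*t (E(T, t) = T*t + T = T + T*t)
V(D) = 383/30 (V(D) = (391 - 8)/(-1524 + 1554) = 383/30)
1/(E(2065, -1316) + V(2682)) = 1/(2065*(1 - 1316) + 383/30) = 1/(2065*(-1315) + 383/30) = 1/(-2715475 + 383/30) = 1/(-81463867/30) = -30/81463867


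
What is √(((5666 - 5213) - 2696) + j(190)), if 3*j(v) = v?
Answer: I*√19617/3 ≈ 46.687*I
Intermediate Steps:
j(v) = v/3
√(((5666 - 5213) - 2696) + j(190)) = √(((5666 - 5213) - 2696) + (⅓)*190) = √((453 - 2696) + 190/3) = √(-2243 + 190/3) = √(-6539/3) = I*√19617/3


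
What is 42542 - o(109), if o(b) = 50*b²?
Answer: -551508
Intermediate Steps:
42542 - o(109) = 42542 - 50*109² = 42542 - 50*11881 = 42542 - 1*594050 = 42542 - 594050 = -551508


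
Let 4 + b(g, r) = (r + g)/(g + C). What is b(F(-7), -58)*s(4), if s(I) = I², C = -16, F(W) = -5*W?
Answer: -1584/19 ≈ -83.368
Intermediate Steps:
b(g, r) = -4 + (g + r)/(-16 + g) (b(g, r) = -4 + (r + g)/(g - 16) = -4 + (g + r)/(-16 + g))
b(F(-7), -58)*s(4) = ((64 - 58 - (-15)*(-7))/(-16 - 5*(-7)))*4² = ((64 - 58 - 3*35)/(-16 + 35))*16 = ((64 - 58 - 105)/19)*16 = ((1/19)*(-99))*16 = -99/19*16 = -1584/19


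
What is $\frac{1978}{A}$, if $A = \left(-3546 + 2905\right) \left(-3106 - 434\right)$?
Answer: $\frac{989}{1134570} \approx 0.0008717$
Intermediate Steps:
$A = 2269140$ ($A = \left(-641\right) \left(-3540\right) = 2269140$)
$\frac{1978}{A} = \frac{1978}{2269140} = 1978 \cdot \frac{1}{2269140} = \frac{989}{1134570}$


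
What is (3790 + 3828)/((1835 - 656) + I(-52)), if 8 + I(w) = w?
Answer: 7618/1119 ≈ 6.8079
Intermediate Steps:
I(w) = -8 + w
(3790 + 3828)/((1835 - 656) + I(-52)) = (3790 + 3828)/((1835 - 656) + (-8 - 52)) = 7618/(1179 - 60) = 7618/1119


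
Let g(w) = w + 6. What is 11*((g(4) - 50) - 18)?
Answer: -638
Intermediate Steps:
g(w) = 6 + w
11*((g(4) - 50) - 18) = 11*(((6 + 4) - 50) - 18) = 11*((10 - 50) - 18) = 11*(-40 - 18) = 11*(-58) = -638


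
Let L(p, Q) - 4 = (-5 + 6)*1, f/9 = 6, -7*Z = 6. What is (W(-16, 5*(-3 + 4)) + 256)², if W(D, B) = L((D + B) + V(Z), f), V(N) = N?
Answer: 68121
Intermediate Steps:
Z = -6/7 (Z = -⅐*6 = -6/7 ≈ -0.85714)
f = 54 (f = 9*6 = 54)
L(p, Q) = 5 (L(p, Q) = 4 + (-5 + 6)*1 = 4 + 1*1 = 4 + 1 = 5)
W(D, B) = 5
(W(-16, 5*(-3 + 4)) + 256)² = (5 + 256)² = 261² = 68121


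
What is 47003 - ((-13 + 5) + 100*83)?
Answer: 38711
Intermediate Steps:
47003 - ((-13 + 5) + 100*83) = 47003 - (-8 + 8300) = 47003 - 1*8292 = 47003 - 8292 = 38711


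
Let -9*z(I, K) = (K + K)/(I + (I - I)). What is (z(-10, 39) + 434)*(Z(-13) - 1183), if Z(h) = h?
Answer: -7801508/15 ≈ -5.2010e+5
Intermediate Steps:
z(I, K) = -2*K/(9*I) (z(I, K) = -(K + K)/(9*(I + (I - I))) = -2*K/(9*(I + 0)) = -2*K/(9*I))
(z(-10, 39) + 434)*(Z(-13) - 1183) = (-2/9*39/(-10) + 434)*(-13 - 1183) = (-2/9*39*(-1/10) + 434)*(-1196) = (13/15 + 434)*(-1196) = (6523/15)*(-1196) = -7801508/15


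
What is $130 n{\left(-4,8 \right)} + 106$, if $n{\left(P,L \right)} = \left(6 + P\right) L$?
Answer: $2186$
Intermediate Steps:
$n{\left(P,L \right)} = L \left(6 + P\right)$
$130 n{\left(-4,8 \right)} + 106 = 130 \cdot 8 \left(6 - 4\right) + 106 = 130 \cdot 8 \cdot 2 + 106 = 130 \cdot 16 + 106 = 2080 + 106 = 2186$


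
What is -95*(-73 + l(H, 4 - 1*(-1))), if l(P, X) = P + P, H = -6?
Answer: 8075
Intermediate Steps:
l(P, X) = 2*P
-95*(-73 + l(H, 4 - 1*(-1))) = -95*(-73 + 2*(-6)) = -95*(-73 - 12) = -95*(-85) = 8075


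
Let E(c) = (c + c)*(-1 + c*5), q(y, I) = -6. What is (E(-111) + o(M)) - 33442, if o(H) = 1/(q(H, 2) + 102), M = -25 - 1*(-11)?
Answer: 8639041/96 ≈ 89990.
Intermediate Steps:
M = -14 (M = -25 + 11 = -14)
o(H) = 1/96 (o(H) = 1/(-6 + 102) = 1/96)
E(c) = 2*c*(-1 + 5*c) (E(c) = (2*c)*(-1 + 5*c) = 2*c*(-1 + 5*c))
(E(-111) + o(M)) - 33442 = (2*(-111)*(-1 + 5*(-111)) + 1/96) - 33442 = (2*(-111)*(-1 - 555) + 1/96) - 33442 = (2*(-111)*(-556) + 1/96) - 33442 = (123432 + 1/96) - 33442 = 11849473/96 - 33442 = 8639041/96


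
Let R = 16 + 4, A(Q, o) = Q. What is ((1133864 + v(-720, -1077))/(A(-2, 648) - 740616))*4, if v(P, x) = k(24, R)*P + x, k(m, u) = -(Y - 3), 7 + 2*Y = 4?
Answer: -2259094/370309 ≈ -6.1006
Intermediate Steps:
Y = -3/2 (Y = -7/2 + (1/2)*4 = -7/2 + 2 = -3/2 ≈ -1.5000)
R = 20
k(m, u) = 9/2 (k(m, u) = -(-3/2 - 3) = -1*(-9/2) = 9/2)
v(P, x) = x + 9*P/2 (v(P, x) = 9*P/2 + x = x + 9*P/2)
((1133864 + v(-720, -1077))/(A(-2, 648) - 740616))*4 = ((1133864 + (-1077 + (9/2)*(-720)))/(-2 - 740616))*4 = ((1133864 + (-1077 - 3240))/(-740618))*4 = ((1133864 - 4317)*(-1/740618))*4 = (1129547*(-1/740618))*4 = -1129547/740618*4 = -2259094/370309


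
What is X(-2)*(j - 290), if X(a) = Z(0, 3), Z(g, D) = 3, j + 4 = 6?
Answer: -864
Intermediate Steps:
j = 2 (j = -4 + 6 = 2)
X(a) = 3
X(-2)*(j - 290) = 3*(2 - 290) = 3*(-288) = -864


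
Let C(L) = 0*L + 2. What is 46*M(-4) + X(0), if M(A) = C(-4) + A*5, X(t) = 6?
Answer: -822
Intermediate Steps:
C(L) = 2 (C(L) = 0 + 2 = 2)
M(A) = 2 + 5*A (M(A) = 2 + A*5 = 2 + 5*A)
46*M(-4) + X(0) = 46*(2 + 5*(-4)) + 6 = 46*(2 - 20) + 6 = 46*(-18) + 6 = -828 + 6 = -822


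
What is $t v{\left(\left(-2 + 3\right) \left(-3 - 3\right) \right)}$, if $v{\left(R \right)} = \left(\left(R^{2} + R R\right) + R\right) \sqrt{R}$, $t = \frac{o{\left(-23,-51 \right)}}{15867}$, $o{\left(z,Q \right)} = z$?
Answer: $- \frac{506 i \sqrt{6}}{5289} \approx - 0.23434 i$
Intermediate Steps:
$t = - \frac{23}{15867} \approx -0.0014495$
$v{\left(R \right)} = \sqrt{R} \left(R + 2 R^{2}\right)$ ($v{\left(R \right)} = \left(\left(R^{2} + R^{2}\right) + R\right) \sqrt{R} = \left(2 R^{2} + R\right) \sqrt{R} = \left(R + 2 R^{2}\right) \sqrt{R} = \sqrt{R} \left(R + 2 R^{2}\right)$)
$t v{\left(\left(-2 + 3\right) \left(-3 - 3\right) \right)} = - \frac{23 \left(\left(-2 + 3\right) \left(-3 - 3\right)\right)^{\frac{3}{2}} \left(1 + 2 \left(-2 + 3\right) \left(-3 - 3\right)\right)}{15867} = - \frac{23 \left(1 \left(-6\right)\right)^{\frac{3}{2}} \left(1 + 2 \cdot 1 \left(-6\right)\right)}{15867} = - \frac{23 \left(-6\right)^{\frac{3}{2}} \left(1 + 2 \left(-6\right)\right)}{15867} = - \frac{23 - 6 i \sqrt{6} \left(1 - 12\right)}{15867} = - \frac{23 - 6 i \sqrt{6} \left(-11\right)}{15867} = - \frac{23 \cdot 66 i \sqrt{6}}{15867} = - \frac{506 i \sqrt{6}}{5289}$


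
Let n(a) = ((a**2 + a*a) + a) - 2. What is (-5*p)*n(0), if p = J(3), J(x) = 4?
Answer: 40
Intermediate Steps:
n(a) = -2 + a + 2*a**2 (n(a) = ((a**2 + a**2) + a) - 2 = (2*a**2 + a) - 2 = (a + 2*a**2) - 2 = -2 + a + 2*a**2)
p = 4
(-5*p)*n(0) = (-5*4)*(-2 + 0 + 2*0**2) = -20*(-2 + 0 + 2*0) = -20*(-2 + 0 + 0) = -20*(-2) = 40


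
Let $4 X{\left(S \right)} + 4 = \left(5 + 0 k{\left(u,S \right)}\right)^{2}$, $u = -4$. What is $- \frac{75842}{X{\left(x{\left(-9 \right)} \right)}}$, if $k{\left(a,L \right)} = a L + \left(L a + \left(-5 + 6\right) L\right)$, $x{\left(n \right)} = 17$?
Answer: $- \frac{303368}{21} \approx -14446.0$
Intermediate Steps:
$k{\left(a,L \right)} = L + 2 L a$ ($k{\left(a,L \right)} = L a + \left(L a + 1 L\right) = L a + \left(L a + L\right) = L a + \left(L + L a\right) = L + 2 L a$)
$X{\left(S \right)} = \frac{21}{4}$ ($X{\left(S \right)} = -1 + \frac{\left(5 + 0 S \left(1 + 2 \left(-4\right)\right)\right)^{2}}{4} = -1 + \frac{\left(5 + 0 S \left(1 - 8\right)\right)^{2}}{4} = -1 + \frac{\left(5 + 0 S \left(-7\right)\right)^{2}}{4} = -1 + \frac{\left(5 + 0 \left(- 7 S\right)\right)^{2}}{4} = -1 + \frac{\left(5 + 0\right)^{2}}{4} = -1 + \frac{5^{2}}{4} = -1 + \frac{1}{4} \cdot 25 = -1 + \frac{25}{4} = \frac{21}{4}$)
$- \frac{75842}{X{\left(x{\left(-9 \right)} \right)}} = - \frac{75842}{\frac{21}{4}} = \left(-75842\right) \frac{4}{21} = - \frac{303368}{21}$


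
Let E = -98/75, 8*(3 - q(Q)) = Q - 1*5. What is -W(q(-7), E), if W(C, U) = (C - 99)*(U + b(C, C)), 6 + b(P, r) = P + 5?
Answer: 20727/100 ≈ 207.27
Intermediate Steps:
b(P, r) = -1 + P (b(P, r) = -6 + (P + 5) = -6 + (5 + P) = -1 + P)
q(Q) = 29/8 - Q/8 (q(Q) = 3 - (Q - 1*5)/8 = 3 - (Q - 5)/8 = 3 - (-5 + Q)/8 = 3 + (5/8 - Q/8) = 29/8 - Q/8)
E = -98/75 (E = -98*1/75 = -98/75 ≈ -1.3067)
W(C, U) = (-99 + C)*(-1 + C + U) (W(C, U) = (C - 99)*(U + (-1 + C)) = (-99 + C)*(-1 + C + U))
-W(q(-7), E) = -(99 + (29/8 - 1/8*(-7))**2 - 100*(29/8 - 1/8*(-7)) - 99*(-98/75) + (29/8 - 1/8*(-7))*(-98/75)) = -(99 + (29/8 + 7/8)**2 - 100*(29/8 + 7/8) + 3234/25 + (29/8 + 7/8)*(-98/75)) = -(99 + (9/2)**2 - 100*9/2 + 3234/25 + (9/2)*(-98/75)) = -(99 + 81/4 - 450 + 3234/25 - 147/25) = -1*(-20727/100) = 20727/100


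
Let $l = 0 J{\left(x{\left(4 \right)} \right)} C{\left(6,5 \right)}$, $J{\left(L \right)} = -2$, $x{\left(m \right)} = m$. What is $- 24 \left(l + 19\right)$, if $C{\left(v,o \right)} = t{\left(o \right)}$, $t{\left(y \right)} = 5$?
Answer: $-456$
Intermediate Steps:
$C{\left(v,o \right)} = 5$
$l = 0$ ($l = 0 \left(-2\right) 5 = 0 \cdot 5 = 0$)
$- 24 \left(l + 19\right) = - 24 \left(0 + 19\right) = \left(-24\right) 19 = -456$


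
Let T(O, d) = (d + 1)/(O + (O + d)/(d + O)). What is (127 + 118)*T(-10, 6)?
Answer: -1715/9 ≈ -190.56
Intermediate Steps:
T(O, d) = (1 + d)/(1 + O) (T(O, d) = (1 + d)/(O + (O + d)/(O + d)) = (1 + d)/(O + 1) = (1 + d)/(1 + O))
(127 + 118)*T(-10, 6) = (127 + 118)*((1 + 6)/(1 - 10)) = 245*(7/(-9)) = 245*(-⅑*7) = 245*(-7/9) = -1715/9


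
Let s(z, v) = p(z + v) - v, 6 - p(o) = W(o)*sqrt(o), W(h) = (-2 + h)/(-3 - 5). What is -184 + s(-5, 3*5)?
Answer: -193 + sqrt(10) ≈ -189.84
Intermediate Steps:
W(h) = 1/4 - h/8 (W(h) = (-2 + h)/(-8) = (-2 + h)*(-1/8) = 1/4 - h/8)
p(o) = 6 - sqrt(o)*(1/4 - o/8) (p(o) = 6 - (1/4 - o/8)*sqrt(o) = 6 - sqrt(o)*(1/4 - o/8))
s(z, v) = 6 - v + sqrt(v + z)*(-2 + v + z)/8 (s(z, v) = (6 + sqrt(z + v)*(-2 + (z + v))/8) - v = (6 + sqrt(v + z)*(-2 + (v + z))/8) - v = (6 + sqrt(v + z)*(-2 + v + z)/8) - v = 6 - v + sqrt(v + z)*(-2 + v + z)/8)
-184 + s(-5, 3*5) = -184 + (6 - 3*5 + sqrt(3*5 - 5)*(-2 + 3*5 - 5)/8) = -184 + (6 - 1*15 + sqrt(15 - 5)*(-2 + 15 - 5)/8) = -184 + (6 - 15 + (1/8)*sqrt(10)*8) = -184 + (6 - 15 + sqrt(10)) = -184 + (-9 + sqrt(10)) = -193 + sqrt(10)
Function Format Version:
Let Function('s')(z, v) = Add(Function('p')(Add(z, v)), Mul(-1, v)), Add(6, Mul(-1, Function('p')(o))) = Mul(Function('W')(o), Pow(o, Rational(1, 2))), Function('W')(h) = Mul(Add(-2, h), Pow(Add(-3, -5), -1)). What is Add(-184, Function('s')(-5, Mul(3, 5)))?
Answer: Add(-193, Pow(10, Rational(1, 2))) ≈ -189.84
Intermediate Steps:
Function('W')(h) = Add(Rational(1, 4), Mul(Rational(-1, 8), h)) (Function('W')(h) = Mul(Add(-2, h), Pow(-8, -1)) = Mul(Add(-2, h), Rational(-1, 8)) = Add(Rational(1, 4), Mul(Rational(-1, 8), h)))
Function('p')(o) = Add(6, Mul(-1, Pow(o, Rational(1, 2)), Add(Rational(1, 4), Mul(Rational(-1, 8), o)))) (Function('p')(o) = Add(6, Mul(-1, Mul(Add(Rational(1, 4), Mul(Rational(-1, 8), o)), Pow(o, Rational(1, 2))))) = Add(6, Mul(-1, Mul(Pow(o, Rational(1, 2)), Add(Rational(1, 4), Mul(Rational(-1, 8), o))))) = Add(6, Mul(-1, Pow(o, Rational(1, 2)), Add(Rational(1, 4), Mul(Rational(-1, 8), o)))))
Function('s')(z, v) = Add(6, Mul(-1, v), Mul(Rational(1, 8), Pow(Add(v, z), Rational(1, 2)), Add(-2, v, z))) (Function('s')(z, v) = Add(Add(6, Mul(Rational(1, 8), Pow(Add(z, v), Rational(1, 2)), Add(-2, Add(z, v)))), Mul(-1, v)) = Add(Add(6, Mul(Rational(1, 8), Pow(Add(v, z), Rational(1, 2)), Add(-2, Add(v, z)))), Mul(-1, v)) = Add(Add(6, Mul(Rational(1, 8), Pow(Add(v, z), Rational(1, 2)), Add(-2, v, z))), Mul(-1, v)) = Add(6, Mul(-1, v), Mul(Rational(1, 8), Pow(Add(v, z), Rational(1, 2)), Add(-2, v, z))))
Add(-184, Function('s')(-5, Mul(3, 5))) = Add(-184, Add(6, Mul(-1, Mul(3, 5)), Mul(Rational(1, 8), Pow(Add(Mul(3, 5), -5), Rational(1, 2)), Add(-2, Mul(3, 5), -5)))) = Add(-184, Add(6, Mul(-1, 15), Mul(Rational(1, 8), Pow(Add(15, -5), Rational(1, 2)), Add(-2, 15, -5)))) = Add(-184, Add(6, -15, Mul(Rational(1, 8), Pow(10, Rational(1, 2)), 8))) = Add(-184, Add(6, -15, Pow(10, Rational(1, 2)))) = Add(-184, Add(-9, Pow(10, Rational(1, 2)))) = Add(-193, Pow(10, Rational(1, 2)))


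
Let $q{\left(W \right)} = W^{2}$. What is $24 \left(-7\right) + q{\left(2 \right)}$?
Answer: $-164$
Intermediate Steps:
$24 \left(-7\right) + q{\left(2 \right)} = 24 \left(-7\right) + 2^{2} = -168 + 4 = -164$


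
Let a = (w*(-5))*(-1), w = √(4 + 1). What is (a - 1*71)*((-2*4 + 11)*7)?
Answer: -1491 + 105*√5 ≈ -1256.2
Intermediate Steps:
w = √5 ≈ 2.2361
a = 5*√5 (a = (√5*(-5))*(-1) = -5*√5*(-1) = 5*√5 ≈ 11.180)
(a - 1*71)*((-2*4 + 11)*7) = (5*√5 - 1*71)*((-2*4 + 11)*7) = (5*√5 - 71)*((-8 + 11)*7) = (-71 + 5*√5)*(3*7) = (-71 + 5*√5)*21 = -1491 + 105*√5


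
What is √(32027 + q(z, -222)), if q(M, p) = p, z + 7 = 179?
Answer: √31805 ≈ 178.34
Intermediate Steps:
z = 172 (z = -7 + 179 = 172)
√(32027 + q(z, -222)) = √(32027 - 222) = √31805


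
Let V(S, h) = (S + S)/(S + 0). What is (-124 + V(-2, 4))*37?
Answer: -4514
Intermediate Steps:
V(S, h) = 2 (V(S, h) = (2*S)/S = 2)
(-124 + V(-2, 4))*37 = (-124 + 2)*37 = -122*37 = -4514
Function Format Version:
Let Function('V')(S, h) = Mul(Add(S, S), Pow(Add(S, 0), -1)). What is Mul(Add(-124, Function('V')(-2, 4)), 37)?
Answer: -4514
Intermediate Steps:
Function('V')(S, h) = 2 (Function('V')(S, h) = Mul(Mul(2, S), Pow(S, -1)) = 2)
Mul(Add(-124, Function('V')(-2, 4)), 37) = Mul(Add(-124, 2), 37) = Mul(-122, 37) = -4514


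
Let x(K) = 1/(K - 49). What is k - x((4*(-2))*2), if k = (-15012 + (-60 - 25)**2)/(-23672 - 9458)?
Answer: 107857/430690 ≈ 0.25043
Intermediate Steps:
k = 7787/33130 (k = (-15012 + (-85)**2)/(-33130) = (-15012 + 7225)*(-1/33130) = -7787*(-1/33130) = 7787/33130 ≈ 0.23504)
x(K) = 1/(-49 + K)
k - x((4*(-2))*2) = 7787/33130 - 1/(-49 + (4*(-2))*2) = 7787/33130 - 1/(-49 - 8*2) = 7787/33130 - 1/(-49 - 16) = 7787/33130 - 1/(-65) = 7787/33130 - 1*(-1/65) = 7787/33130 + 1/65 = 107857/430690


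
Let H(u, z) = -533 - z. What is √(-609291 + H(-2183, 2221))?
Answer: 3*I*√68005 ≈ 782.33*I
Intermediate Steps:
√(-609291 + H(-2183, 2221)) = √(-609291 + (-533 - 1*2221)) = √(-609291 + (-533 - 2221)) = √(-609291 - 2754) = √(-612045) = 3*I*√68005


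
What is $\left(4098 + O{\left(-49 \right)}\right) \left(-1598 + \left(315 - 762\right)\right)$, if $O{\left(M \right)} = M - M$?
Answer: $-8380410$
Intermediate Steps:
$O{\left(M \right)} = 0$
$\left(4098 + O{\left(-49 \right)}\right) \left(-1598 + \left(315 - 762\right)\right) = \left(4098 + 0\right) \left(-1598 + \left(315 - 762\right)\right) = 4098 \left(-1598 - 447\right) = 4098 \left(-2045\right) = -8380410$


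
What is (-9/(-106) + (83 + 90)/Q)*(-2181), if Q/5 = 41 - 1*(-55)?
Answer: -8236183/8480 ≈ -971.25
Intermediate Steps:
Q = 480 (Q = 5*(41 - 1*(-55)) = 5*(41 + 55) = 5*96 = 480)
(-9/(-106) + (83 + 90)/Q)*(-2181) = (-9/(-106) + (83 + 90)/480)*(-2181) = (-9*(-1/106) + 173*(1/480))*(-2181) = (9/106 + 173/480)*(-2181) = (11329/25440)*(-2181) = -8236183/8480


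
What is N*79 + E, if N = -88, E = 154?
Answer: -6798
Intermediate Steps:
N*79 + E = -88*79 + 154 = -6952 + 154 = -6798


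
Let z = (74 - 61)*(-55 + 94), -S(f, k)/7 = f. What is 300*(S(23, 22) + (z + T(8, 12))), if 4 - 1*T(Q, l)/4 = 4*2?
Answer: 99000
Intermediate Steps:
S(f, k) = -7*f
T(Q, l) = -16 (T(Q, l) = 16 - 16*2 = 16 - 4*8 = 16 - 32 = -16)
z = 507 (z = 13*39 = 507)
300*(S(23, 22) + (z + T(8, 12))) = 300*(-7*23 + (507 - 16)) = 300*(-161 + 491) = 300*330 = 99000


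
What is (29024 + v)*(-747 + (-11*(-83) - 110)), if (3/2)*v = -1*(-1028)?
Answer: 4991168/3 ≈ 1.6637e+6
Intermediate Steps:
v = 2056/3 (v = 2*(-1*(-1028))/3 = (⅔)*1028 = 2056/3 ≈ 685.33)
(29024 + v)*(-747 + (-11*(-83) - 110)) = (29024 + 2056/3)*(-747 + (-11*(-83) - 110)) = 89128*(-747 + (913 - 110))/3 = 89128*(-747 + 803)/3 = (89128/3)*56 = 4991168/3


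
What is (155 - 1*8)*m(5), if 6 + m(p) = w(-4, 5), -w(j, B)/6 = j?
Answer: 2646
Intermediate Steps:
w(j, B) = -6*j
m(p) = 18 (m(p) = -6 - 6*(-4) = -6 + 24 = 18)
(155 - 1*8)*m(5) = (155 - 1*8)*18 = (155 - 8)*18 = 147*18 = 2646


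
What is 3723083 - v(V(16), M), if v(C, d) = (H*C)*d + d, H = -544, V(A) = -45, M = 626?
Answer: -11602023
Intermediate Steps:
v(C, d) = d - 544*C*d (v(C, d) = (-544*C)*d + d = -544*C*d + d = d - 544*C*d)
3723083 - v(V(16), M) = 3723083 - 626*(1 - 544*(-45)) = 3723083 - 626*(1 + 24480) = 3723083 - 626*24481 = 3723083 - 1*15325106 = 3723083 - 15325106 = -11602023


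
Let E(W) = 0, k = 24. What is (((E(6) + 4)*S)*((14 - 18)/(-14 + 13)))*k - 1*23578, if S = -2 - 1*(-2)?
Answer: -23578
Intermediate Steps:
S = 0 (S = -2 + 2 = 0)
(((E(6) + 4)*S)*((14 - 18)/(-14 + 13)))*k - 1*23578 = (((0 + 4)*0)*((14 - 18)/(-14 + 13)))*24 - 1*23578 = ((4*0)*(-4/(-1)))*24 - 23578 = (0*(-4*(-1)))*24 - 23578 = (0*4)*24 - 23578 = 0*24 - 23578 = 0 - 23578 = -23578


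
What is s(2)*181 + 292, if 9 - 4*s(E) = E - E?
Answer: 2797/4 ≈ 699.25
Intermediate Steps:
s(E) = 9/4 (s(E) = 9/4 - (E - E)/4 = 9/4 - ¼*0 = 9/4 + 0 = 9/4)
s(2)*181 + 292 = (9/4)*181 + 292 = 1629/4 + 292 = 2797/4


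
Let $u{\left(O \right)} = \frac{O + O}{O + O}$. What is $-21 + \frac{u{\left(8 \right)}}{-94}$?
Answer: $- \frac{1975}{94} \approx -21.011$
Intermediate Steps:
$u{\left(O \right)} = 1$ ($u{\left(O \right)} = \frac{2 O}{2 O} = 2 O \frac{1}{2 O} = 1$)
$-21 + \frac{u{\left(8 \right)}}{-94} = -21 + 1 \frac{1}{-94} = -21 + 1 \left(- \frac{1}{94}\right) = -21 - \frac{1}{94} = - \frac{1975}{94}$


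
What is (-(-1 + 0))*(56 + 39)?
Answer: 95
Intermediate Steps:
(-(-1 + 0))*(56 + 39) = -1*(-1)*95 = 1*95 = 95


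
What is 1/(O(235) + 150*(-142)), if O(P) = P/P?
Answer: -1/21299 ≈ -4.6951e-5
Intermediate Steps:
O(P) = 1
1/(O(235) + 150*(-142)) = 1/(1 + 150*(-142)) = 1/(1 - 21300) = 1/(-21299) = -1/21299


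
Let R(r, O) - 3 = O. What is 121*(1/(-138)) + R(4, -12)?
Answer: -1363/138 ≈ -9.8768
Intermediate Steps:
R(r, O) = 3 + O
121*(1/(-138)) + R(4, -12) = 121*(1/(-138)) + (3 - 12) = 121*(1*(-1/138)) - 9 = 121*(-1/138) - 9 = -121/138 - 9 = -1363/138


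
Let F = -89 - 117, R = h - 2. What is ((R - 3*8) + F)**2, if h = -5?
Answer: 56169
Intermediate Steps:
R = -7 (R = -5 - 2 = -7)
F = -206
((R - 3*8) + F)**2 = ((-7 - 3*8) - 206)**2 = ((-7 - 24) - 206)**2 = (-31 - 206)**2 = (-237)**2 = 56169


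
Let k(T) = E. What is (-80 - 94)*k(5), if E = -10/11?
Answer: 1740/11 ≈ 158.18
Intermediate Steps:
E = -10/11 (E = -10*1/11 = -10/11 ≈ -0.90909)
k(T) = -10/11
(-80 - 94)*k(5) = (-80 - 94)*(-10/11) = -174*(-10/11) = 1740/11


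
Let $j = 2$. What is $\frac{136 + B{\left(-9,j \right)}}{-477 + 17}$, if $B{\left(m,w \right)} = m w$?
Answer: $- \frac{59}{230} \approx -0.25652$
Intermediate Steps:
$\frac{136 + B{\left(-9,j \right)}}{-477 + 17} = \frac{136 - 18}{-477 + 17} = \frac{136 - 18}{-460} = 118 \left(- \frac{1}{460}\right) = - \frac{59}{230}$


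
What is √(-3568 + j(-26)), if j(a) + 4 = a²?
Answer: 4*I*√181 ≈ 53.815*I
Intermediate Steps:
j(a) = -4 + a²
√(-3568 + j(-26)) = √(-3568 + (-4 + (-26)²)) = √(-3568 + (-4 + 676)) = √(-3568 + 672) = √(-2896) = 4*I*√181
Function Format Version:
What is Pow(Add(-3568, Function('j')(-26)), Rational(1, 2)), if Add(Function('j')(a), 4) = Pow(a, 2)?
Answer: Mul(4, I, Pow(181, Rational(1, 2))) ≈ Mul(53.815, I)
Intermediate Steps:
Function('j')(a) = Add(-4, Pow(a, 2))
Pow(Add(-3568, Function('j')(-26)), Rational(1, 2)) = Pow(Add(-3568, Add(-4, Pow(-26, 2))), Rational(1, 2)) = Pow(Add(-3568, Add(-4, 676)), Rational(1, 2)) = Pow(Add(-3568, 672), Rational(1, 2)) = Pow(-2896, Rational(1, 2)) = Mul(4, I, Pow(181, Rational(1, 2)))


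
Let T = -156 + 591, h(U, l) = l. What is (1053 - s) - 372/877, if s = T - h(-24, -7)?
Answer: 535475/877 ≈ 610.58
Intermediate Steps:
T = 435
s = 442 (s = 435 - 1*(-7) = 435 + 7 = 442)
(1053 - s) - 372/877 = (1053 - 1*442) - 372/877 = (1053 - 442) - 372*1/877 = 611 - 372/877 = 535475/877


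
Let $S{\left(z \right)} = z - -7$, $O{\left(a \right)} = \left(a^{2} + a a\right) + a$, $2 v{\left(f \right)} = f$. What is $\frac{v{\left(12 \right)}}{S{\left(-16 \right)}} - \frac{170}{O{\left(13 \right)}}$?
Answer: $- \frac{404}{351} \approx -1.151$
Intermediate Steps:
$v{\left(f \right)} = \frac{f}{2}$
$O{\left(a \right)} = a + 2 a^{2}$ ($O{\left(a \right)} = \left(a^{2} + a^{2}\right) + a = 2 a^{2} + a = a + 2 a^{2}$)
$S{\left(z \right)} = 7 + z$ ($S{\left(z \right)} = z + 7 = 7 + z$)
$\frac{v{\left(12 \right)}}{S{\left(-16 \right)}} - \frac{170}{O{\left(13 \right)}} = \frac{\frac{1}{2} \cdot 12}{7 - 16} - \frac{170}{13 \left(1 + 2 \cdot 13\right)} = \frac{6}{-9} - \frac{170}{13 \left(1 + 26\right)} = 6 \left(- \frac{1}{9}\right) - \frac{170}{13 \cdot 27} = - \frac{2}{3} - \frac{170}{351} = - \frac{404}{351}$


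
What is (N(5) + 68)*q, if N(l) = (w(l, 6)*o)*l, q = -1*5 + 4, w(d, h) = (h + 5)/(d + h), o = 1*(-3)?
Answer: -53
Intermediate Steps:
o = -3
w(d, h) = (5 + h)/(d + h)
q = -1 (q = -5 + 4 = -1)
N(l) = -33*l/(6 + l) (N(l) = (((5 + 6)/(l + 6))*(-3))*l = ((11/(6 + l))*(-3))*l = (-33/(6 + l))*l = -33*l/(6 + l))
(N(5) + 68)*q = (-33*5/(6 + 5) + 68)*(-1) = (-33*5/11 + 68)*(-1) = (-33*5*1/11 + 68)*(-1) = (-15 + 68)*(-1) = 53*(-1) = -53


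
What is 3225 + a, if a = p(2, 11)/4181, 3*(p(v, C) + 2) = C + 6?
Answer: 40451186/12543 ≈ 3225.0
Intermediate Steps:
p(v, C) = C/3 (p(v, C) = -2 + (C + 6)/3 = -2 + (6 + C)/3 = -2 + (2 + C/3) = C/3)
a = 11/12543 (a = ((⅓)*11)/4181 = (11/3)*(1/4181) = 11/12543 ≈ 0.00087698)
3225 + a = 3225 + 11/12543 = 40451186/12543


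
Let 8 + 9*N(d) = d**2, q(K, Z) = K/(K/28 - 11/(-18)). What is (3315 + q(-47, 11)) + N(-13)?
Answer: 8175520/2421 ≈ 3376.9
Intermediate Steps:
q(K, Z) = K/(11/18 + K/28) (q(K, Z) = K/(K*(1/28) - 11*(-1/18)) = K/(K/28 + 11/18) = K/(11/18 + K/28))
N(d) = -8/9 + d**2/9
(3315 + q(-47, 11)) + N(-13) = (3315 + 252*(-47)/(154 + 9*(-47))) + (-8/9 + (1/9)*(-13)**2) = (3315 + 252*(-47)/(154 - 423)) + (-8/9 + (1/9)*169) = (3315 + 252*(-47)/(-269)) + (-8/9 + 169/9) = (3315 + 252*(-47)*(-1/269)) + 161/9 = (3315 + 11844/269) + 161/9 = 903579/269 + 161/9 = 8175520/2421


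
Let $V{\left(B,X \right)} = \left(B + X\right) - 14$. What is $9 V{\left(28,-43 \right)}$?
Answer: $-261$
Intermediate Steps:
$V{\left(B,X \right)} = -14 + B + X$
$9 V{\left(28,-43 \right)} = 9 \left(-14 + 28 - 43\right) = 9 \left(-29\right) = -261$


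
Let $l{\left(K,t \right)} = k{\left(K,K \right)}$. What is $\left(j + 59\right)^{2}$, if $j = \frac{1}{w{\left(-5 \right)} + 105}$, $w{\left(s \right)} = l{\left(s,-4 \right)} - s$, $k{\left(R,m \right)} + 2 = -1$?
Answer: $\frac{39866596}{11449} \approx 3482.1$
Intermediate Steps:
$k{\left(R,m \right)} = -3$ ($k{\left(R,m \right)} = -2 - 1 = -3$)
$l{\left(K,t \right)} = -3$
$w{\left(s \right)} = -3 - s$
$j = \frac{1}{107}$ ($j = \frac{1}{\left(-3 - -5\right) + 105} = \frac{1}{\left(-3 + 5\right) + 105} = \frac{1}{2 + 105} = \frac{1}{107} \approx 0.0093458$)
$\left(j + 59\right)^{2} = \left(\frac{1}{107} + 59\right)^{2} = \left(\frac{6314}{107}\right)^{2} = \frac{39866596}{11449}$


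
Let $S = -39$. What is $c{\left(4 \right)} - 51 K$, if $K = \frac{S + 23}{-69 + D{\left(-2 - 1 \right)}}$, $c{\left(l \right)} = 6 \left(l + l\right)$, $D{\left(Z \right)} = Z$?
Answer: $\frac{110}{3} \approx 36.667$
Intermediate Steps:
$c{\left(l \right)} = 12 l$ ($c{\left(l \right)} = 6 \cdot 2 l = 12 l$)
$K = \frac{2}{9}$ ($K = \frac{-39 + 23}{-69 - 3} = - \frac{16}{-69 - 3} = - \frac{16}{-72} = \left(-16\right) \left(- \frac{1}{72}\right) = \frac{2}{9} \approx 0.22222$)
$c{\left(4 \right)} - 51 K = 12 \cdot 4 - \frac{34}{3} = 48 - \frac{34}{3} = \frac{110}{3}$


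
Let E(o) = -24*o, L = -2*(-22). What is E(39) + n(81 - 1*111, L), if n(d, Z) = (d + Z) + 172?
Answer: -750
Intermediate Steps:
L = 44
n(d, Z) = 172 + Z + d (n(d, Z) = (Z + d) + 172 = 172 + Z + d)
E(39) + n(81 - 1*111, L) = -24*39 + (172 + 44 + (81 - 1*111)) = -936 + (172 + 44 + (81 - 111)) = -936 + (172 + 44 - 30) = -936 + 186 = -750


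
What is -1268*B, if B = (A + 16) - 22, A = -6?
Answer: 15216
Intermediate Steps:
B = -12 (B = (-6 + 16) - 22 = 10 - 22 = -12)
-1268*B = -1268*(-12) = 15216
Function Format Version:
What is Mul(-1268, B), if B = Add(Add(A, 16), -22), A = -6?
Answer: 15216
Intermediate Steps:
B = -12 (B = Add(Add(-6, 16), -22) = Add(10, -22) = -12)
Mul(-1268, B) = Mul(-1268, -12) = 15216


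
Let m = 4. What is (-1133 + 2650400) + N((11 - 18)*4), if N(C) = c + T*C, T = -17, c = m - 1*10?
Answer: 2649737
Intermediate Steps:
c = -6 (c = 4 - 1*10 = 4 - 10 = -6)
N(C) = -6 - 17*C
(-1133 + 2650400) + N((11 - 18)*4) = (-1133 + 2650400) + (-6 - 17*(11 - 18)*4) = 2649267 + (-6 - (-119)*4) = 2649267 + (-6 - 17*(-28)) = 2649267 + (-6 + 476) = 2649267 + 470 = 2649737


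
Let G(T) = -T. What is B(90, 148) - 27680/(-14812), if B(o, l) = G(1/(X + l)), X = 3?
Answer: 1041217/559153 ≈ 1.8621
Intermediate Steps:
B(o, l) = -1/(3 + l)
B(90, 148) - 27680/(-14812) = -1/(3 + 148) - 27680/(-14812) = -1/151 - 27680*(-1/14812) = -1*1/151 + 6920/3703 = -1/151 + 6920/3703 = 1041217/559153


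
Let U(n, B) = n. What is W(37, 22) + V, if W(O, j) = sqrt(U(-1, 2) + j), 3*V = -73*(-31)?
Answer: 2263/3 + sqrt(21) ≈ 758.92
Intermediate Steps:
V = 2263/3 (V = (-73*(-31))/3 = (1/3)*2263 = 2263/3 ≈ 754.33)
W(O, j) = sqrt(-1 + j)
W(37, 22) + V = sqrt(-1 + 22) + 2263/3 = sqrt(21) + 2263/3 = 2263/3 + sqrt(21)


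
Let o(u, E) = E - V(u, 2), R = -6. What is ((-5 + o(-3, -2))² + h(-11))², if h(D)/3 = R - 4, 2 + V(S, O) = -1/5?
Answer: 30276/625 ≈ 48.442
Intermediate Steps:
V(S, O) = -11/5 (V(S, O) = -2 - 1/5 = -2 - 1*⅕ = -2 - ⅕ = -11/5)
o(u, E) = 11/5 + E (o(u, E) = E - 1*(-11/5) = E + 11/5 = 11/5 + E)
h(D) = -30 (h(D) = 3*(-6 - 4) = 3*(-10) = -30)
((-5 + o(-3, -2))² + h(-11))² = ((-5 + (11/5 - 2))² - 30)² = ((-5 + ⅕)² - 30)² = ((-24/5)² - 30)² = (576/25 - 30)² = (-174/25)² = 30276/625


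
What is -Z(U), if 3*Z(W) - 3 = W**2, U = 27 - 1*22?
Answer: -28/3 ≈ -9.3333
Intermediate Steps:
U = 5 (U = 27 - 22 = 5)
Z(W) = 1 + W**2/3
-Z(U) = -(1 + (1/3)*5**2) = -(1 + (1/3)*25) = -(1 + 25/3) = -1*28/3 = -28/3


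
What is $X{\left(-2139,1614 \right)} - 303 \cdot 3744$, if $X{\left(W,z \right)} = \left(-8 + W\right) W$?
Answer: $3458001$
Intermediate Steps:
$X{\left(W,z \right)} = W \left(-8 + W\right)$
$X{\left(-2139,1614 \right)} - 303 \cdot 3744 = - 2139 \left(-8 - 2139\right) - 303 \cdot 3744 = \left(-2139\right) \left(-2147\right) - 1134432 = 4592433 - 1134432 = 3458001$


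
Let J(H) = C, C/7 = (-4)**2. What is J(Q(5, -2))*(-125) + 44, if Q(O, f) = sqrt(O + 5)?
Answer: -13956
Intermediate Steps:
Q(O, f) = sqrt(5 + O)
C = 112 (C = 7*(-4)**2 = 7*16 = 112)
J(H) = 112
J(Q(5, -2))*(-125) + 44 = 112*(-125) + 44 = -14000 + 44 = -13956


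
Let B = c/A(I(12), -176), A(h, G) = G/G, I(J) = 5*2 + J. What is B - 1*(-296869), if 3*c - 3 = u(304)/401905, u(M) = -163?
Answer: 357940611887/1205715 ≈ 2.9687e+5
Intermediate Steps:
I(J) = 10 + J
c = 1205552/1205715 (c = 1 + (-163/401905)/3 = 1 + (-163*1/401905)/3 = 1 + (⅓)*(-163/401905) = 1 - 163/1205715 = 1205552/1205715 ≈ 0.99986)
A(h, G) = 1
B = 1205552/1205715 (B = (1205552/1205715)/1 = (1205552/1205715)*1 = 1205552/1205715 ≈ 0.99986)
B - 1*(-296869) = 1205552/1205715 - 1*(-296869) = 1205552/1205715 + 296869 = 357940611887/1205715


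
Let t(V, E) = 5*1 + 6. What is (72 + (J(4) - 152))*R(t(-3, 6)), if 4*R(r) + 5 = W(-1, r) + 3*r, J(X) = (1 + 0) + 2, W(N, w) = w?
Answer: -3003/4 ≈ -750.75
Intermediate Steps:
t(V, E) = 11 (t(V, E) = 5 + 6 = 11)
J(X) = 3 (J(X) = 1 + 2 = 3)
R(r) = -5/4 + r (R(r) = -5/4 + (r + 3*r)/4 = -5/4 + (4*r)/4 = -5/4 + r)
(72 + (J(4) - 152))*R(t(-3, 6)) = (72 + (3 - 152))*(-5/4 + 11) = (72 - 149)*(39/4) = -77*39/4 = -3003/4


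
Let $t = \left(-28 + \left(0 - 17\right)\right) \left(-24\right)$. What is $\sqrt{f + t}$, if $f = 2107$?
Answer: $\sqrt{3187} \approx 56.453$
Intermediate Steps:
$t = 1080$ ($t = \left(-28 + \left(0 - 17\right)\right) \left(-24\right) = \left(-28 - 17\right) \left(-24\right) = \left(-45\right) \left(-24\right) = 1080$)
$\sqrt{f + t} = \sqrt{2107 + 1080} = \sqrt{3187}$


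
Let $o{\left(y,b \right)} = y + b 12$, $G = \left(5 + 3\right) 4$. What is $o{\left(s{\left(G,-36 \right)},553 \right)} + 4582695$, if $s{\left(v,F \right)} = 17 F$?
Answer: $4588719$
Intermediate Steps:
$G = 32$ ($G = 8 \cdot 4 = 32$)
$o{\left(y,b \right)} = y + 12 b$
$o{\left(s{\left(G,-36 \right)},553 \right)} + 4582695 = \left(17 \left(-36\right) + 12 \cdot 553\right) + 4582695 = \left(-612 + 6636\right) + 4582695 = 6024 + 4582695 = 4588719$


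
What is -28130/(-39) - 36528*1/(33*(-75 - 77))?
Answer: 5938528/8151 ≈ 728.56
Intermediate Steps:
-28130/(-39) - 36528*1/(33*(-75 - 77)) = -28130*(-1/39) - 36528/(33*(-152)) = 28130/39 - 36528/(-5016) = 28130/39 - 36528*(-1/5016) = 28130/39 + 1522/209 = 5938528/8151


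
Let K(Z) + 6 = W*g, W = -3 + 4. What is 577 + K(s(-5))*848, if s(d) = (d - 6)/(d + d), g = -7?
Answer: -10447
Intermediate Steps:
s(d) = (-6 + d)/(2*d) (s(d) = (-6 + d)/((2*d)) = (-6 + d)*(1/(2*d)) = (-6 + d)/(2*d))
W = 1
K(Z) = -13 (K(Z) = -6 + 1*(-7) = -6 - 7 = -13)
577 + K(s(-5))*848 = 577 - 13*848 = 577 - 11024 = -10447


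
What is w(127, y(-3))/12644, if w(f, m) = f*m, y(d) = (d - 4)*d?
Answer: 2667/12644 ≈ 0.21093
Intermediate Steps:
y(d) = d*(-4 + d) (y(d) = (-4 + d)*d = d*(-4 + d))
w(127, y(-3))/12644 = (127*(-3*(-4 - 3)))/12644 = (127*(-3*(-7)))*(1/12644) = (127*21)*(1/12644) = 2667*(1/12644) = 2667/12644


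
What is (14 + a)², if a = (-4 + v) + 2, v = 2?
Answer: 196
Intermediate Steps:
a = 0 (a = (-4 + 2) + 2 = -2 + 2 = 0)
(14 + a)² = (14 + 0)² = 14² = 196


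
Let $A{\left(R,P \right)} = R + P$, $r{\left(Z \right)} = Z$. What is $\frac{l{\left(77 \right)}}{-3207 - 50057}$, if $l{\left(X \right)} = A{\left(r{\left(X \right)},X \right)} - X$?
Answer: $- \frac{77}{53264} \approx -0.0014456$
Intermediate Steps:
$A{\left(R,P \right)} = P + R$
$l{\left(X \right)} = X$ ($l{\left(X \right)} = \left(X + X\right) - X = 2 X - X = X$)
$\frac{l{\left(77 \right)}}{-3207 - 50057} = \frac{77}{-3207 - 50057} = \frac{77}{-53264} = 77 \left(- \frac{1}{53264}\right) = - \frac{77}{53264}$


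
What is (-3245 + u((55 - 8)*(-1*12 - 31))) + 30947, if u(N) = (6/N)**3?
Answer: 228670460040006/8254655261 ≈ 27702.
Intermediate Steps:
u(N) = 216/N**3
(-3245 + u((55 - 8)*(-1*12 - 31))) + 30947 = (-3245 + 216/((55 - 8)*(-1*12 - 31))**3) + 30947 = (-3245 + 216/(47*(-12 - 31))**3) + 30947 = (-3245 + 216/(47*(-43))**3) + 30947 = (-3245 + 216/(-2021)**3) + 30947 = (-3245 + 216*(-1/8254655261)) + 30947 = (-3245 - 216/8254655261) + 30947 = -26786356322161/8254655261 + 30947 = 228670460040006/8254655261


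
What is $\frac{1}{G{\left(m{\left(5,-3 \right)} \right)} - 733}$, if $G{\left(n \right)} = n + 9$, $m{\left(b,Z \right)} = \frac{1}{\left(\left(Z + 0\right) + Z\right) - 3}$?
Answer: $- \frac{9}{6517} \approx -0.001381$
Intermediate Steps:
$m{\left(b,Z \right)} = \frac{1}{-3 + 2 Z}$ ($m{\left(b,Z \right)} = \frac{1}{\left(Z + Z\right) - 3} = \frac{1}{2 Z - 3} = \frac{1}{-3 + 2 Z}$)
$G{\left(n \right)} = 9 + n$
$\frac{1}{G{\left(m{\left(5,-3 \right)} \right)} - 733} = \frac{1}{\left(9 + \frac{1}{-3 + 2 \left(-3\right)}\right) - 733} = \frac{1}{\left(9 + \frac{1}{-3 - 6}\right) - 733} = \frac{1}{\left(9 + \frac{1}{-9}\right) - 733} = \frac{1}{\left(9 - \frac{1}{9}\right) - 733} = \frac{1}{\frac{80}{9} - 733} = \frac{1}{- \frac{6517}{9}} = - \frac{9}{6517}$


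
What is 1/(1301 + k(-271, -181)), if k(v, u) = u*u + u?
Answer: 1/33881 ≈ 2.9515e-5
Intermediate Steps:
k(v, u) = u + u² (k(v, u) = u² + u = u + u²)
1/(1301 + k(-271, -181)) = 1/(1301 - 181*(1 - 181)) = 1/(1301 - 181*(-180)) = 1/(1301 + 32580) = 1/33881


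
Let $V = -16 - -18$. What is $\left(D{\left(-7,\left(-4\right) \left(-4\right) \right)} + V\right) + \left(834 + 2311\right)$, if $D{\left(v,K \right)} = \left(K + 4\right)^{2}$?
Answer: $3547$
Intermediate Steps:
$D{\left(v,K \right)} = \left(4 + K\right)^{2}$
$V = 2$ ($V = -16 + 18 = 2$)
$\left(D{\left(-7,\left(-4\right) \left(-4\right) \right)} + V\right) + \left(834 + 2311\right) = \left(\left(4 - -16\right)^{2} + 2\right) + \left(834 + 2311\right) = \left(\left(4 + 16\right)^{2} + 2\right) + 3145 = \left(20^{2} + 2\right) + 3145 = \left(400 + 2\right) + 3145 = 402 + 3145 = 3547$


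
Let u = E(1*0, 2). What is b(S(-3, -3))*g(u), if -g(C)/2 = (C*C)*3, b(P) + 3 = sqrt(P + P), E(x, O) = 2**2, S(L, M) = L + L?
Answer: 288 - 192*I*sqrt(3) ≈ 288.0 - 332.55*I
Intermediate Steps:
S(L, M) = 2*L
E(x, O) = 4
b(P) = -3 + sqrt(2)*sqrt(P) (b(P) = -3 + sqrt(P + P) = -3 + sqrt(2*P) = -3 + sqrt(2)*sqrt(P))
u = 4
g(C) = -6*C**2 (g(C) = -2*C*C*3 = -2*C**2*3 = -6*C**2)
b(S(-3, -3))*g(u) = (-3 + sqrt(2)*sqrt(2*(-3)))*(-6*4**2) = (-3 + sqrt(2)*sqrt(-6))*(-6*16) = (-3 + sqrt(2)*(I*sqrt(6)))*(-96) = (-3 + 2*I*sqrt(3))*(-96) = 288 - 192*I*sqrt(3)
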